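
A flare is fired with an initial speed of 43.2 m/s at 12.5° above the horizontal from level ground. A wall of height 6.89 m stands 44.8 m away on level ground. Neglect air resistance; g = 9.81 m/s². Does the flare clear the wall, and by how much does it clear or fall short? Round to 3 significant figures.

No — it falls 2.49 m short of clearing the wall.

v_x = 43.2 cos 12.5° = 42.18 m/s; v_y0 = 43.2 sin 12.5° = 9.350 m/s.
Time to reach the wall: t = 44.8 / 42.18 = 1.062 s.
Height at that point: y = 9.350×1.062 − 4.905×1.062² = 4.398 m.
That is 6.89 − 4.398 = 2.49 m below the top of the wall, so the flare does not clear it.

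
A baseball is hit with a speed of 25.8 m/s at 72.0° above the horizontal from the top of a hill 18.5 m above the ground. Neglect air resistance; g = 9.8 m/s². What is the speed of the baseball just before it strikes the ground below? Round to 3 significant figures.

32.1 m/s

v_x = 25.8 cos 72.0° = 7.973 m/s is unchanged throughout.
For the vertical component, v_y² = v_y0² + 2 g h = (24.54)² + 2×9.8×18.5 = 964.8, so |v_y| = 31.06 m/s.
Impact speed = √(v_x² + v_y²) = √(63.57 + 964.8) = 32.1 m/s.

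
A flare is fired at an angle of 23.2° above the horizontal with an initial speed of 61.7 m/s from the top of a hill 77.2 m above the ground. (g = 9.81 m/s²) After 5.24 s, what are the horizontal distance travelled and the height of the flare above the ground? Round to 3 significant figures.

x = 297 m, y = 69.9 m

v_x = 61.7 cos 23.2° = 56.71 m/s; v_y0 = 61.7 sin 23.2° = 24.31 m/s.
x = v_x t = 56.71 × 5.24 = 297 m.
y = 77.2 + v_y0 t − ½ g t² = 69.9 m.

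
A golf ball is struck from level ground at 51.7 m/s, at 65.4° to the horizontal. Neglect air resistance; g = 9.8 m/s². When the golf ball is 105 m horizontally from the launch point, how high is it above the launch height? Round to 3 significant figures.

113 m

v_x = 51.7 cos 65.4° = 21.52 m/s, v_y0 = 51.7 sin 65.4° = 47.01 m/s.
Time to reach x = 105 m: t = x / v_x = 105 / 21.52 = 4.879 s.
y = v_y0 t − ½ g t² = 47.01×4.879 − 4.900×4.879² = 113 m.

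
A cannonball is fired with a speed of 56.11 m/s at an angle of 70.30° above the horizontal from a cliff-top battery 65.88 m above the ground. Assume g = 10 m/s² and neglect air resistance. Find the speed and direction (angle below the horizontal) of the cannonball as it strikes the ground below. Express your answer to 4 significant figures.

v_x = 56.11 cos 70.30° = 18.914 m/s (constant).
|v_y| at impact = √((52.826)² + 2×10×65.88) = 64.095 m/s.
Speed = √(18.914² + 64.095²) = 66.83 m/s; angle = arctan(64.095/18.914) = 73.56° below horizontal.

66.83 m/s at 73.56° below the horizontal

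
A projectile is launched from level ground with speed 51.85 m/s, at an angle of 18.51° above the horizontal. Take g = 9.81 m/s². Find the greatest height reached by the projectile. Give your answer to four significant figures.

Vertical component of launch velocity: v_y = 51.85 sin 18.51° = 16.461 m/s.
At the highest point the vertical velocity is zero, so v_y² = 2 g h_max.
h_max = (16.461)² / (2 × 9.81) = 270.96 / 19.62 = 13.81 m.

13.81 m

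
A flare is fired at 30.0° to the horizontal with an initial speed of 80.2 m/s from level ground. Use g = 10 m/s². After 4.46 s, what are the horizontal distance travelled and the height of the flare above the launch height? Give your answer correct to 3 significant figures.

v_x = 80.2 cos 30.0° = 69.46 m/s; v_y0 = 80.2 sin 30.0° = 40.10 m/s.
x = v_x t = 69.46 × 4.46 = 310 m.
y = v_y0 t − ½ g t² = 40.10×4.46 − 5.000×4.46² = 79.4 m.

x = 310 m, y = 79.4 m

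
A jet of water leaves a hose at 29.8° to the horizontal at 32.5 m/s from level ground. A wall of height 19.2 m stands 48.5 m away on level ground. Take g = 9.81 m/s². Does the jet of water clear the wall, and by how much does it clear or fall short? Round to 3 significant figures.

v_x = 32.5 cos 29.8° = 28.20 m/s; v_y0 = 32.5 sin 29.8° = 16.15 m/s.
Time to reach the wall: t = 48.5 / 28.20 = 1.720 s.
Height at that point: y = 16.15×1.720 − 4.905×1.720² = 13.27 m.
That is 19.2 − 13.27 = 5.93 m below the top of the wall, so the jet of water does not clear it.

No — it falls 5.93 m short of clearing the wall.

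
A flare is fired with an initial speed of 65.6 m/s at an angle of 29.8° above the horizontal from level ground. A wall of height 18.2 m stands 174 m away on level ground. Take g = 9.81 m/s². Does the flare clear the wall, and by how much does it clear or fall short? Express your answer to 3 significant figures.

Yes — it clears the wall by 35.6 m.

v_x = 65.6 cos 29.8° = 56.93 m/s; v_y0 = 65.6 sin 29.8° = 32.60 m/s.
Time to reach the wall: t = 174 / 56.93 = 3.056 s.
Height at that point: y = 32.60×3.056 − 4.905×3.056² = 53.82 m.
That is 53.82 − 18.2 = 35.6 m above the top of the wall, so the flare clears it.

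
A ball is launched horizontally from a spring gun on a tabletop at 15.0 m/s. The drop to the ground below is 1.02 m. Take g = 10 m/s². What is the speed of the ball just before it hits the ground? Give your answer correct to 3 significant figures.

15.7 m/s

Fall time: t = √(2 × 1.02 / 10) = 0.4517 s.
At impact: v_x = 15.0 m/s (unchanged), v_y = g t = 10 × 0.4517 = 4.517 m/s.
Speed = √(v_x² + v_y²) = √(225.0 + 20.40) = 15.7 m/s.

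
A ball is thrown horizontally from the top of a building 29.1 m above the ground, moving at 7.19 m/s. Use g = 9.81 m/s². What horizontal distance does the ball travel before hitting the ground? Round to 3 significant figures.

17.5 m

Initial vertical velocity is zero, so the fall time comes from h = ½ g t²: t = √(2 × 29.1 / 9.81) = 2.436 s.
Horizontal motion is uniform at 7.19 m/s, so x = 7.19 × 2.436 = 17.5 m.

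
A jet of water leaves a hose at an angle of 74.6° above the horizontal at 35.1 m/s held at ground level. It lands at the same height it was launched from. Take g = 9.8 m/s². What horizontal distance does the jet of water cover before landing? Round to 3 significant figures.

For level ground, R = v₀² sin(2θ) / g.
sin(2 × 74.6°) = sin 149.2° = 0.5120.
R = (35.1)² × 0.5120 / 9.8 = 64.4 m.

64.4 m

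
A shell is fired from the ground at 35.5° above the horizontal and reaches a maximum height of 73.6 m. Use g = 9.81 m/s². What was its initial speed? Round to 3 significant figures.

65.4 m/s

At maximum height v_y = 0, so (v₀ sin θ)² = 2 g H.
v₀ sin 35.5° = √(2 × 9.81 × 73.6) = 38.00 m/s.
v₀ = 38.00 / sin 35.5° = 38.00 / 0.5807 = 65.4 m/s.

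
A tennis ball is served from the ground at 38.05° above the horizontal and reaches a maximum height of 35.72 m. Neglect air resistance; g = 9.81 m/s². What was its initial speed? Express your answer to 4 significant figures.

At maximum height v_y = 0, so (v₀ sin θ)² = 2 g H.
v₀ sin 38.05° = √(2 × 9.81 × 35.72) = 26.473 m/s.
v₀ = 26.473 / sin 38.05° = 26.473 / 0.6163 = 42.95 m/s.

42.95 m/s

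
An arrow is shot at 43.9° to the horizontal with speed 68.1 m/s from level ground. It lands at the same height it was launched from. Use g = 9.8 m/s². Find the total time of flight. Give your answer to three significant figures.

Vertical component: v_y = 68.1 sin 43.9° = 47.22 m/s.
For a projectile landing at launch height, time of flight is t = 2 v_y / g = 2 × 47.22 / 9.8 = 9.64 s.

9.64 s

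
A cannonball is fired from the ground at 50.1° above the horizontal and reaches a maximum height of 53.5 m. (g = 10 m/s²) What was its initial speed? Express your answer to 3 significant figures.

42.6 m/s

At maximum height v_y = 0, so (v₀ sin θ)² = 2 g H.
v₀ sin 50.1° = √(2 × 10 × 53.5) = 32.71 m/s.
v₀ = 32.71 / sin 50.1° = 32.71 / 0.7672 = 42.6 m/s.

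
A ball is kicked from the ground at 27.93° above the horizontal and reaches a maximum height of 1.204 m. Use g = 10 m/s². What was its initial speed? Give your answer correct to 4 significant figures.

10.48 m/s

At maximum height v_y = 0, so (v₀ sin θ)² = 2 g H.
v₀ sin 27.93° = √(2 × 10 × 1.204) = 4.9071 m/s.
v₀ = 4.9071 / sin 27.93° = 4.9071 / 0.4684 = 10.48 m/s.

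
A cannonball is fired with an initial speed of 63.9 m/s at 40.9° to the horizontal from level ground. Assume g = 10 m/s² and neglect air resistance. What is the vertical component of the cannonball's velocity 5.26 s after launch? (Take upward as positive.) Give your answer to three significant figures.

Initial vertical component: v_y0 = 63.9 sin 40.9° = 41.84 m/s.
v_y(t) = v_y0 − g t = 41.84 − 10 × 5.26 = -10.8 m/s.

-10.8 m/s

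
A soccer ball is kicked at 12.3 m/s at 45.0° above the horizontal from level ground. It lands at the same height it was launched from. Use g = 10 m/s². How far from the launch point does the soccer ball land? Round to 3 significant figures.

15.1 m

Components: v_x = 12.3 cos 45.0° = 8.697 m/s, v_y = 12.3 sin 45.0° = 8.697 m/s.
Time of flight (same landing height): t = 2 v_y / g = 2 × 8.697 / 10 = 1.739 s.
Range: R = v_x · t = 8.697 × 1.739 = 15.1 m.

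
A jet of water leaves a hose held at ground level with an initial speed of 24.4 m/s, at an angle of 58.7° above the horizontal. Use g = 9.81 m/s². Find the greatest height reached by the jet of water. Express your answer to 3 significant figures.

Vertical component of launch velocity: v_y = 24.4 sin 58.7° = 20.85 m/s.
At the highest point the vertical velocity is zero, so v_y² = 2 g h_max.
h_max = (20.85)² / (2 × 9.81) = 434.7 / 19.62 = 22.2 m.

22.2 m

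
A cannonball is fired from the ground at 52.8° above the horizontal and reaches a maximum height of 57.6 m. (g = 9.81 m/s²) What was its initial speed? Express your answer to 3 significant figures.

At maximum height v_y = 0, so (v₀ sin θ)² = 2 g H.
v₀ sin 52.8° = √(2 × 9.81 × 57.6) = 33.62 m/s.
v₀ = 33.62 / sin 52.8° = 33.62 / 0.7965 = 42.2 m/s.

42.2 m/s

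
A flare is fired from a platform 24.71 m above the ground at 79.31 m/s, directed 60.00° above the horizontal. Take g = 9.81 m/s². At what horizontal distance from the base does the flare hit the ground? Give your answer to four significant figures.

Components: v_x = 79.31 cos 60.00° = 39.655 m/s, v_y = 79.31 sin 60.00° = 68.684 m/s.
Vertical: 0 = 24.71 + 68.684 t − ½(9.81) t² ⇒ 4.905 t² − 68.684 t − 24.71 = 0.
t = [68.684 + √(4717.5 + 484.81)] / 9.810 = 14.354 s.
Horizontal: R = v_x · t = 39.655 × 14.354 = 569.2 m.

569.2 m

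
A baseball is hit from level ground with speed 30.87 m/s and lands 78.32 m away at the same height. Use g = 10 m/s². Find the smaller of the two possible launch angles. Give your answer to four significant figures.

Level-ground range: R = v₀² sin(2θ)/g ⇒ sin 2θ = R g / v₀² = 78.32×10/30.87² = 0.8219.
2θ = arcsin(0.8219) = 55.275° or 180° − 55.275° = 124.725°.
So θ = 27.64° or θ = 62.36°.

27.64°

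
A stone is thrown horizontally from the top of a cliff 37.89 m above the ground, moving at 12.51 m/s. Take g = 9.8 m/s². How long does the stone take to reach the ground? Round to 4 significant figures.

The horizontal speed doesn't affect the fall. With v_y0 = 0, h = ½ g t².
t = √(2 × 37.89 / 9.8) = √7.7327 = 2.781 s.

2.781 s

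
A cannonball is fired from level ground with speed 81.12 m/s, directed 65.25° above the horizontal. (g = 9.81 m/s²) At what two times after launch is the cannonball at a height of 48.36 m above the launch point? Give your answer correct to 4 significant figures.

v_y0 = 81.12 sin 65.25° = 73.669 m/s.
Set y = v_y0 t − ½ g t² = 48.36: 4.905 t² − 73.669 t + 48.36 = 0.
t = [73.669 ± √(5427.1 − 948.82)] / 9.81 = (73.669 ± 66.920) / 9.81, giving t = 0.6880 s or t = 14.33 s.
So the cannonball is at 48.36 m at t = 0.6880 s (rising) and t = 14.33 s (falling).

0.6880 s and 14.33 s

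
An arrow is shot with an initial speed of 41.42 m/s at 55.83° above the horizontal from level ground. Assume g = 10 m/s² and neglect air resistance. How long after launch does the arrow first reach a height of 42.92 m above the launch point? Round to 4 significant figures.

v_y0 = 41.42 sin 55.83° = 34.270 m/s.
Set y = v_y0 t − ½ g t² = 42.92: 5.000 t² − 34.270 t + 42.92 = 0.
t = [34.270 ± √(1174.4 − 858.40)] / 10 = (34.270 ± 17.776) / 10, giving t = 1.649 s or t = 5.205 s.
The arrow is on the way up at the first time, so t = 1.649 s.

1.649 s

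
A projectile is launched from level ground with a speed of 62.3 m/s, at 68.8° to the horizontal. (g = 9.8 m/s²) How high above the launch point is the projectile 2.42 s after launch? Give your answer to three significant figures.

v_y0 = 62.3 sin 68.8° = 58.08 m/s.
y(t) = v_y0 t − ½ g t² = 58.08×2.42 − 4.900×2.42² = 112 m.

112 m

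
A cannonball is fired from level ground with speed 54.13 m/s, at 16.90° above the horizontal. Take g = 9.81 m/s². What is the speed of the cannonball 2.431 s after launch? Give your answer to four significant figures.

52.42 m/s

v_x = 54.13 cos 16.90° = 51.792 m/s (constant).
v_y(t) = 54.13 sin 16.90° − g t = 15.736 − 9.81 × 2.431 = -8.1121 m/s.
Speed = √(v_x² + v_y²) = √(2682.4 + 65.806) = 52.42 m/s.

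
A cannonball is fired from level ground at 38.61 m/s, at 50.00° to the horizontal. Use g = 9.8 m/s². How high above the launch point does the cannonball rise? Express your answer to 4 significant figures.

44.63 m

Vertical component of launch velocity: v_y = 38.61 sin 50.00° = 29.577 m/s.
At the highest point the vertical velocity is zero, so v_y² = 2 g h_max.
h_max = (29.577)² / (2 × 9.8) = 874.80 / 19.60 = 44.63 m.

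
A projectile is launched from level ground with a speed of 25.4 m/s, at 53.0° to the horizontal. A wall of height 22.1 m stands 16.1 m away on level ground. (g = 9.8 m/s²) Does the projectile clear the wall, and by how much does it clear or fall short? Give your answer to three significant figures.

No — it falls 6.17 m short of clearing the wall.

v_x = 25.4 cos 53.0° = 15.29 m/s; v_y0 = 25.4 sin 53.0° = 20.29 m/s.
Time to reach the wall: t = 16.1 / 15.29 = 1.053 s.
Height at that point: y = 20.29×1.053 − 4.900×1.053² = 15.93 m.
That is 22.1 − 15.93 = 6.17 m below the top of the wall, so the projectile does not clear it.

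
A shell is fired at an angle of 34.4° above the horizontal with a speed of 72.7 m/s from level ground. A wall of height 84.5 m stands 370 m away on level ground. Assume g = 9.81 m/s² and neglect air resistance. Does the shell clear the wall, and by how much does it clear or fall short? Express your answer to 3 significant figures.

No — it falls 17.8 m short of clearing the wall.

v_x = 72.7 cos 34.4° = 59.99 m/s; v_y0 = 72.7 sin 34.4° = 41.07 m/s.
Time to reach the wall: t = 370 / 59.99 = 6.168 s.
Height at that point: y = 41.07×6.168 − 4.905×6.168² = 66.71 m.
That is 84.5 − 66.71 = 17.8 m below the top of the wall, so the shell does not clear it.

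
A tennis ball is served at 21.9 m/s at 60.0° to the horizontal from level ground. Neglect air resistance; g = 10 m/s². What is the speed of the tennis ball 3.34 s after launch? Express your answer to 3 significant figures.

18.1 m/s

v_x = 21.9 cos 60.0° = 10.95 m/s (constant).
v_y(t) = 21.9 sin 60.0° − g t = 18.97 − 10 × 3.34 = -14.43 m/s.
Speed = √(v_x² + v_y²) = √(119.9 + 208.2) = 18.1 m/s.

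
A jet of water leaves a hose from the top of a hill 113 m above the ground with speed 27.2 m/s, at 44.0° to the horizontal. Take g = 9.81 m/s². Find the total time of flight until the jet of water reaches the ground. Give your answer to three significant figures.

7.10 s

Vertical component: v_y = 27.2 sin 44.0° = 18.89 m/s.
Taking up as positive with launch at y = 113 m, landing at y = 0: 0 = 113 + 18.89 t − ½(9.81) t².
Solving 4.905 t² − 18.89 t − 113 = 0 gives t = [18.89 + √(18.89² + 4·4.905·113)] / 9.810 = 7.10 s.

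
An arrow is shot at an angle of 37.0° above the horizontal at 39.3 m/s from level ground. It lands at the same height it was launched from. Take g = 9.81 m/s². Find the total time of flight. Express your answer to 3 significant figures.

4.82 s

Vertical component: v_y = 39.3 sin 37.0° = 23.65 m/s.
For a projectile landing at launch height, time of flight is t = 2 v_y / g = 2 × 23.65 / 9.81 = 4.82 s.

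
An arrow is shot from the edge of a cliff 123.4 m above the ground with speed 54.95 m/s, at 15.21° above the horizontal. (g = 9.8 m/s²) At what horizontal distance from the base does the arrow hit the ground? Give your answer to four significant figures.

Components: v_x = 54.95 cos 15.21° = 53.025 m/s, v_y = 54.95 sin 15.21° = 14.417 m/s.
Vertical: 0 = 123.4 + 14.417 t − ½(9.8) t² ⇒ 4.900 t² − 14.417 t − 123.4 = 0.
t = [14.417 + √(207.85 + 2418.6)] / 9.800 = 6.7006 s.
Horizontal: R = v_x · t = 53.025 × 6.7006 = 355.3 m.

355.3 m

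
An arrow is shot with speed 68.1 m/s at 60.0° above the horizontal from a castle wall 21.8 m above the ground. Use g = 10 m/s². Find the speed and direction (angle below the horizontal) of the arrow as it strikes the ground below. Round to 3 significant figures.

71.2 m/s at 61.4° below the horizontal

v_x = 68.1 cos 60.0° = 34.05 m/s (constant).
|v_y| at impact = √((58.98)² + 2×10×21.8) = 62.57 m/s.
Speed = √(34.05² + 62.57²) = 71.2 m/s; angle = arctan(62.57/34.05) = 61.4° below horizontal.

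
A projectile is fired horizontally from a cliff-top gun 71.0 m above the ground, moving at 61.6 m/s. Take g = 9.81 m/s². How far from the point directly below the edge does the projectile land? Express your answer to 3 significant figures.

234 m

Initial vertical velocity is zero, so the fall time comes from h = ½ g t²: t = √(2 × 71.0 / 9.81) = 3.805 s.
Horizontal motion is uniform at 61.6 m/s, so x = 61.6 × 3.805 = 234 m.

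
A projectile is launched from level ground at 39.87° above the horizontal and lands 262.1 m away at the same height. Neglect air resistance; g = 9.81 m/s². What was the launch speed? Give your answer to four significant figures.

51.12 m/s

On level ground, R = v₀² sin(2θ) / g, so v₀ = √(R g / sin 2θ).
sin(2 × 39.87°) = 0.9840.
v₀ = √(262.1 × 9.81 / 0.9840) = √2613.0 = 51.12 m/s.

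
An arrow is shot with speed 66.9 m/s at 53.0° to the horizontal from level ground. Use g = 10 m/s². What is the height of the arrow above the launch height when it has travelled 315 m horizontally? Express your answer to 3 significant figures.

112 m

v_x = 66.9 cos 53.0° = 40.26 m/s, v_y0 = 66.9 sin 53.0° = 53.43 m/s.
Time to reach x = 315 m: t = x / v_x = 315 / 40.26 = 7.824 s.
y = v_y0 t − ½ g t² = 53.43×7.824 − 5.000×7.824² = 112 m.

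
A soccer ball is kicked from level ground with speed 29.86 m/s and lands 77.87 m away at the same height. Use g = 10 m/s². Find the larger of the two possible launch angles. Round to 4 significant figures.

Level-ground range: R = v₀² sin(2θ)/g ⇒ sin 2θ = R g / v₀² = 77.87×10/29.86² = 0.8734.
2θ = arcsin(0.8734) = 60.856° or 180° − 60.856° = 119.144°.
So θ = 30.43° or θ = 59.57°.

59.57°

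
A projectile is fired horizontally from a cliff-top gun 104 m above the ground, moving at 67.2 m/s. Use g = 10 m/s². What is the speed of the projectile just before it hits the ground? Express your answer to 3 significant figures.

81.2 m/s

Fall time: t = √(2 × 104 / 10) = 4.561 s.
At impact: v_x = 67.2 m/s (unchanged), v_y = g t = 10 × 4.561 = 45.61 m/s.
Speed = √(v_x² + v_y²) = √(4516 + 2080) = 81.2 m/s.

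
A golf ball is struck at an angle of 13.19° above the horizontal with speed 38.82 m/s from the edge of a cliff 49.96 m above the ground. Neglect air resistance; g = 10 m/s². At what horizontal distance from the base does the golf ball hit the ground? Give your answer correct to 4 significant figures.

157.6 m

Components: v_x = 38.82 cos 13.19° = 37.796 m/s, v_y = 38.82 sin 13.19° = 8.8580 m/s.
Vertical: 0 = 49.96 + 8.8580 t − ½(10) t² ⇒ 5.000 t² − 8.8580 t − 49.96 = 0.
t = [8.8580 + √(78.464 + 999.20)] / 10.00 = 4.1686 s.
Horizontal: R = v_x · t = 37.796 × 4.1686 = 157.6 m.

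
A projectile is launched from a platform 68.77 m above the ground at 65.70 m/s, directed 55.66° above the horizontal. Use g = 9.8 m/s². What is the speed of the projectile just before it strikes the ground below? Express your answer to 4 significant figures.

75.26 m/s

v_x = 65.70 cos 55.66° = 37.062 m/s is unchanged throughout.
For the vertical component, v_y² = v_y0² + 2 g h = (54.249)² + 2×9.8×68.77 = 4290.8, so |v_y| = 65.504 m/s.
Impact speed = √(v_x² + v_y²) = √(1373.6 + 4290.8) = 75.26 m/s.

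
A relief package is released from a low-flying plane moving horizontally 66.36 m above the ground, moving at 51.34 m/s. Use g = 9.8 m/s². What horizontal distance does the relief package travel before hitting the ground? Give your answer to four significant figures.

188.9 m

Initial vertical velocity is zero, so the fall time comes from h = ½ g t²: t = √(2 × 66.36 / 9.8) = 3.6801 s.
Horizontal motion is uniform at 51.34 m/s, so x = 51.34 × 3.6801 = 188.9 m.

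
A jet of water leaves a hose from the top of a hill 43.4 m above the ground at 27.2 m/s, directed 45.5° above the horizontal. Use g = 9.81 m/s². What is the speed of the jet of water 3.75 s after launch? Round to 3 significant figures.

25.8 m/s

v_x = 27.2 cos 45.5° = 19.06 m/s (constant).
v_y(t) = 27.2 sin 45.5° − g t = 19.40 − 9.81 × 3.75 = -17.39 m/s.
Speed = √(v_x² + v_y²) = √(363.3 + 302.4) = 25.8 m/s.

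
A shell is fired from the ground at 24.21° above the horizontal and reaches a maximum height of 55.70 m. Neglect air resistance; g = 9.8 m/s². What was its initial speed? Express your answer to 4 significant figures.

80.57 m/s

At maximum height v_y = 0, so (v₀ sin θ)² = 2 g H.
v₀ sin 24.21° = √(2 × 9.8 × 55.70) = 33.041 m/s.
v₀ = 33.041 / sin 24.21° = 33.041 / 0.4101 = 80.57 m/s.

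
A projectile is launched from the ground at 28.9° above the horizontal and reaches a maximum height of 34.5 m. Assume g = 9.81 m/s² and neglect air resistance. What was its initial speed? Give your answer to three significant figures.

53.8 m/s

At maximum height v_y = 0, so (v₀ sin θ)² = 2 g H.
v₀ sin 28.9° = √(2 × 9.81 × 34.5) = 26.02 m/s.
v₀ = 26.02 / sin 28.9° = 26.02 / 0.4833 = 53.8 m/s.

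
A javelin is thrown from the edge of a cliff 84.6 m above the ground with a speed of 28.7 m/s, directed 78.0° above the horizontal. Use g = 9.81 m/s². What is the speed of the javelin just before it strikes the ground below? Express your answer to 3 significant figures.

v_x = 28.7 cos 78.0° = 5.967 m/s is unchanged throughout.
For the vertical component, v_y² = v_y0² + 2 g h = (28.07)² + 2×9.81×84.6 = 2448, so |v_y| = 49.48 m/s.
Impact speed = √(v_x² + v_y²) = √(35.61 + 2448) = 49.8 m/s.

49.8 m/s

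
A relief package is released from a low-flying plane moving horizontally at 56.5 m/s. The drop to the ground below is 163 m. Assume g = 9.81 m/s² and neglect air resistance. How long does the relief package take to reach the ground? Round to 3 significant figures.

5.76 s

The horizontal speed doesn't affect the fall. With v_y0 = 0, h = ½ g t².
t = √(2 × 163 / 9.81) = √33.23 = 5.76 s.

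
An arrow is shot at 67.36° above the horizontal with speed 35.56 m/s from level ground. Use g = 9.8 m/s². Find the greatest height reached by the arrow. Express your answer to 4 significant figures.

54.96 m

Vertical component of launch velocity: v_y = 35.56 sin 67.36° = 32.820 m/s.
At the highest point the vertical velocity is zero, so v_y² = 2 g h_max.
h_max = (32.820)² / (2 × 9.8) = 1077.2 / 19.60 = 54.96 m.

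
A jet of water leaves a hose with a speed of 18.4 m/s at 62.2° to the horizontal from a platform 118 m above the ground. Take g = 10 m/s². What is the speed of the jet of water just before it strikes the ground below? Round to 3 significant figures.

51.9 m/s

v_x = 18.4 cos 62.2° = 8.582 m/s is unchanged throughout.
For the vertical component, v_y² = v_y0² + 2 g h = (16.28)² + 2×10×118 = 2625, so |v_y| = 51.23 m/s.
Impact speed = √(v_x² + v_y²) = √(73.65 + 2625) = 51.9 m/s.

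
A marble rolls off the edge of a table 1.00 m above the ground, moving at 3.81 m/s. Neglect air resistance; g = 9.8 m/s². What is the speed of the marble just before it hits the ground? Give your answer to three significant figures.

Fall time: t = √(2 × 1.00 / 9.8) = 0.4518 s.
At impact: v_x = 3.81 m/s (unchanged), v_y = g t = 9.8 × 0.4518 = 4.428 m/s.
Speed = √(v_x² + v_y²) = √(14.52 + 19.61) = 5.84 m/s.

5.84 m/s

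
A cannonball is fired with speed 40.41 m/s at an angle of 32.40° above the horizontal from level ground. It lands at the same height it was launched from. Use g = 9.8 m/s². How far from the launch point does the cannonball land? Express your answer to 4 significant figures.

150.8 m

For level ground, R = v₀² sin(2θ) / g.
sin(2 × 32.40°) = sin 64.800° = 0.9048.
R = (40.41)² × 0.9048 / 9.8 = 150.8 m.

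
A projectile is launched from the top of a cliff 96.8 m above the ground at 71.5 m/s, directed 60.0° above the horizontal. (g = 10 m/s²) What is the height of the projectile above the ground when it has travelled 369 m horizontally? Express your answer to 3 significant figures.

203 m

v_x = 71.5 cos 60.0° = 35.75 m/s, v_y0 = 71.5 sin 60.0° = 61.92 m/s.
Time to reach x = 369 m: t = x / v_x = 369 / 35.75 = 10.32 s.
y = 96.8 + v_y0 t − ½ g t² = 96.8 + 61.92×10.32 − 5.000×10.32² = 203 m.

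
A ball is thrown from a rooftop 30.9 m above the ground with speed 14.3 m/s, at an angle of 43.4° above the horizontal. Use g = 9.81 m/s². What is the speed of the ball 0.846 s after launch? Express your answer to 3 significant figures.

v_x = 14.3 cos 43.4° = 10.39 m/s (constant).
v_y(t) = 14.3 sin 43.4° − g t = 9.825 − 9.81 × 0.846 = 1.526 m/s.
Speed = √(v_x² + v_y²) = √(108.0 + 2.329) = 10.5 m/s.

10.5 m/s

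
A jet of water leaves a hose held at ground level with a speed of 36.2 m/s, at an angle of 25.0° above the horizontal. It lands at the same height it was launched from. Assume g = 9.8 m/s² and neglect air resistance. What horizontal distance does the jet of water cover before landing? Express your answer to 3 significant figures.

102 m

For level ground, R = v₀² sin(2θ) / g.
sin(2 × 25.0°) = sin 50.00° = 0.7660.
R = (36.2)² × 0.7660 / 9.8 = 102 m.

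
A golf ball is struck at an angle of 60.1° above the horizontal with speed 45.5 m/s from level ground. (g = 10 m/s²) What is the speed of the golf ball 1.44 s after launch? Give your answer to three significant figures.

v_x = 45.5 cos 60.1° = 22.68 m/s (constant).
v_y(t) = 45.5 sin 60.1° − g t = 39.44 − 10 × 1.44 = 25.04 m/s.
Speed = √(v_x² + v_y²) = √(514.4 + 627.0) = 33.8 m/s.

33.8 m/s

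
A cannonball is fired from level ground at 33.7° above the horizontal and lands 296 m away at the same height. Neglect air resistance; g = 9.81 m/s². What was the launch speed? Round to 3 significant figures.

56.1 m/s

On level ground, R = v₀² sin(2θ) / g, so v₀ = √(R g / sin 2θ).
sin(2 × 33.7°) = 0.9232.
v₀ = √(296 × 9.81 / 0.9232) = √3145 = 56.1 m/s.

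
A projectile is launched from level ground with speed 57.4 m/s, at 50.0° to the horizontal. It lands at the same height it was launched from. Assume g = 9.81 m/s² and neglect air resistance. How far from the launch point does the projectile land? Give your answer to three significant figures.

331 m

For level ground, R = v₀² sin(2θ) / g.
sin(2 × 50.0°) = sin 100.0° = 0.9848.
R = (57.4)² × 0.9848 / 9.81 = 331 m.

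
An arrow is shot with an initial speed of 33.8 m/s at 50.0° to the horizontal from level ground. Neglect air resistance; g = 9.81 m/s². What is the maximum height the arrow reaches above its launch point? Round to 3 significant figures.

34.2 m

Vertical component of launch velocity: v_y = 33.8 sin 50.0° = 25.89 m/s.
At the highest point the vertical velocity is zero, so v_y² = 2 g h_max.
h_max = (25.89)² / (2 × 9.81) = 670.3 / 19.62 = 34.2 m.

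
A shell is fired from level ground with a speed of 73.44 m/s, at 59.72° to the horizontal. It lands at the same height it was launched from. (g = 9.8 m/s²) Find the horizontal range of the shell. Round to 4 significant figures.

479.3 m

Components: v_x = 73.44 cos 59.72° = 37.030 m/s, v_y = 73.44 sin 59.72° = 63.421 m/s.
Time of flight (same landing height): t = 2 v_y / g = 2 × 63.421 / 9.8 = 12.943 s.
Range: R = v_x · t = 37.030 × 12.943 = 479.3 m.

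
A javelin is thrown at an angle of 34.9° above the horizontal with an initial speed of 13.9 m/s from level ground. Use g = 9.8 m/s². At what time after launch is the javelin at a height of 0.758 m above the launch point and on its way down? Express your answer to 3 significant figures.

1.52 s

v_y0 = 13.9 sin 34.9° = 7.953 m/s.
Set y = v_y0 t − ½ g t² = 0.758: 4.900 t² − 7.953 t + 0.758 = 0.
t = [7.953 ± √(63.25 − 14.86)] / 9.8 = (7.953 ± 6.956) / 9.8, giving t = 0.102 s or t = 1.52 s.
On the way down corresponds to the larger root: t = 1.52 s.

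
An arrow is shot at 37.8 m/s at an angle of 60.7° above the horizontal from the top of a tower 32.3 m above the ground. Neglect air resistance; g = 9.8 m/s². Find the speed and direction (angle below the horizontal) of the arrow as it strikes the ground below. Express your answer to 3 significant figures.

45.4 m/s at 66.0° below the horizontal

v_x = 37.8 cos 60.7° = 18.50 m/s (constant).
|v_y| at impact = √((32.96)² + 2×9.8×32.3) = 41.47 m/s.
Speed = √(18.50² + 41.47²) = 45.4 m/s; angle = arctan(41.47/18.50) = 66.0° below horizontal.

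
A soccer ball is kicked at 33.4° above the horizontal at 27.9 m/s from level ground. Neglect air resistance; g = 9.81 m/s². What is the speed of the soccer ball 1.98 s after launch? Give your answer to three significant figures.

23.6 m/s

v_x = 27.9 cos 33.4° = 23.29 m/s (constant).
v_y(t) = 27.9 sin 33.4° − g t = 15.36 − 9.81 × 1.98 = -4.064 m/s.
Speed = √(v_x² + v_y²) = √(542.4 + 16.52) = 23.6 m/s.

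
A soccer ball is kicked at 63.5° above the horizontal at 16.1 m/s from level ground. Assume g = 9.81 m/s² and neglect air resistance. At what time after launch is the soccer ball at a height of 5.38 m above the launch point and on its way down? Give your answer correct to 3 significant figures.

2.50 s

v_y0 = 16.1 sin 63.5° = 14.41 m/s.
Set y = v_y0 t − ½ g t² = 5.38: 4.905 t² − 14.41 t + 5.38 = 0.
t = [14.41 ± √(207.6 − 105.6)] / 9.81 = (14.41 ± 10.10) / 9.81, giving t = 0.439 s or t = 2.50 s.
On the way down corresponds to the larger root: t = 2.50 s.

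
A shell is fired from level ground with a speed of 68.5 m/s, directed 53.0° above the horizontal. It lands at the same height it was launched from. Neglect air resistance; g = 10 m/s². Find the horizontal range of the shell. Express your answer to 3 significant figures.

Components: v_x = 68.5 cos 53.0° = 41.22 m/s, v_y = 68.5 sin 53.0° = 54.71 m/s.
Time of flight (same landing height): t = 2 v_y / g = 2 × 54.71 / 10 = 10.94 s.
Range: R = v_x · t = 41.22 × 10.94 = 451 m.

451 m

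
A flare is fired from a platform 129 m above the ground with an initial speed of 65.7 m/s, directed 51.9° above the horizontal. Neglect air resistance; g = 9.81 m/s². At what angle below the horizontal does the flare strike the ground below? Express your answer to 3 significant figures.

60.7°

v_x = 65.7 cos 51.9° = 40.54 m/s.
At impact |v_y| = √(v_y0² + 2 g h) = √(51.70² + 2×9.81×129) = 72.14 m/s.
Angle below horizontal = arctan(|v_y| / v_x) = arctan(72.14 / 40.54) = 60.7°.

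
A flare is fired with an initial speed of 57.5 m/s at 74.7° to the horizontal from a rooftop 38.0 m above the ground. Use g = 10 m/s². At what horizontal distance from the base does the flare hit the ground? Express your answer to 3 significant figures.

178 m

Components: v_x = 57.5 cos 74.7° = 15.17 m/s, v_y = 57.5 sin 74.7° = 55.46 m/s.
Vertical: 0 = 38.0 + 55.46 t − ½(10) t² ⇒ 5.000 t² − 55.46 t − 38.0 = 0.
t = [55.46 + √(3076 + 760.0)] / 10.00 = 11.74 s.
Horizontal: R = v_x · t = 15.17 × 11.74 = 178 m.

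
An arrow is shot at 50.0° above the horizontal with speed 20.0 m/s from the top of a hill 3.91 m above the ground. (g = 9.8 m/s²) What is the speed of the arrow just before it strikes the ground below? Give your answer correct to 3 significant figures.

v_x = 20.0 cos 50.0° = 12.86 m/s is unchanged throughout.
For the vertical component, v_y² = v_y0² + 2 g h = (15.32)² + 2×9.8×3.91 = 311.3, so |v_y| = 17.64 m/s.
Impact speed = √(v_x² + v_y²) = √(165.4 + 311.3) = 21.8 m/s.

21.8 m/s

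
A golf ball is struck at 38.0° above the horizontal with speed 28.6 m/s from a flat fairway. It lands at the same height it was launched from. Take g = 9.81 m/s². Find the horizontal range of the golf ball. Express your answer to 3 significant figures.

For level ground, R = v₀² sin(2θ) / g.
sin(2 × 38.0°) = sin 76.00° = 0.9703.
R = (28.6)² × 0.9703 / 9.81 = 80.9 m.

80.9 m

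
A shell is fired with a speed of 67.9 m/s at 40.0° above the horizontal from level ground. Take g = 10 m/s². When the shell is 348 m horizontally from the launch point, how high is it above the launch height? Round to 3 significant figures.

v_x = 67.9 cos 40.0° = 52.01 m/s, v_y0 = 67.9 sin 40.0° = 43.65 m/s.
Time to reach x = 348 m: t = x / v_x = 348 / 52.01 = 6.691 s.
y = v_y0 t − ½ g t² = 43.65×6.691 − 5.000×6.691² = 68.2 m.

68.2 m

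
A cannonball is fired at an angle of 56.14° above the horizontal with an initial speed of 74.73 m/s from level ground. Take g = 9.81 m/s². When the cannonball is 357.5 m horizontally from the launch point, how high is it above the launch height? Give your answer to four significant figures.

171.2 m

v_x = 74.73 cos 56.14° = 41.637 m/s, v_y0 = 74.73 sin 56.14° = 62.056 m/s.
Time to reach x = 357.5 m: t = x / v_x = 357.5 / 41.637 = 8.5861 s.
y = v_y0 t − ½ g t² = 62.056×8.5861 − 4.905×8.5861² = 171.2 m.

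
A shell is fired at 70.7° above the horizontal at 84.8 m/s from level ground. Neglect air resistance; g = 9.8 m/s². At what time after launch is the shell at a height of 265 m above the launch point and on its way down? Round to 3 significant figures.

v_y0 = 84.8 sin 70.7° = 80.03 m/s.
Set y = v_y0 t − ½ g t² = 265: 4.900 t² − 80.03 t + 265 = 0.
t = [80.03 ± √(6405 − 5194)] / 9.8 = (80.03 ± 34.80) / 9.8, giving t = 4.62 s or t = 11.7 s.
On the way down corresponds to the larger root: t = 11.7 s.

11.7 s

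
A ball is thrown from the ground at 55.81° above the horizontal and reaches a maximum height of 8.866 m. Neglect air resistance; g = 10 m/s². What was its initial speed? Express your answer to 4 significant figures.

16.10 m/s

At maximum height v_y = 0, so (v₀ sin θ)² = 2 g H.
v₀ sin 55.81° = √(2 × 10 × 8.866) = 13.316 m/s.
v₀ = 13.316 / sin 55.81° = 13.316 / 0.8272 = 16.10 m/s.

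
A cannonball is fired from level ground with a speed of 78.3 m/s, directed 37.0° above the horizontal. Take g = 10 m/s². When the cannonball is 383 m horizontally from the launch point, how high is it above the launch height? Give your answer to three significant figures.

v_x = 78.3 cos 37.0° = 62.53 m/s, v_y0 = 78.3 sin 37.0° = 47.12 m/s.
Time to reach x = 383 m: t = x / v_x = 383 / 62.53 = 6.125 s.
y = v_y0 t − ½ g t² = 47.12×6.125 − 5.000×6.125² = 101 m.

101 m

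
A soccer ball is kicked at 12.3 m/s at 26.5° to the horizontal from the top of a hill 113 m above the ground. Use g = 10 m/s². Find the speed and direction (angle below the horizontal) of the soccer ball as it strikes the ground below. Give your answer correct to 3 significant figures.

49.1 m/s at 77.0° below the horizontal

v_x = 12.3 cos 26.5° = 11.01 m/s (constant).
|v_y| at impact = √((5.488)² + 2×10×113) = 47.86 m/s.
Speed = √(11.01² + 47.86²) = 49.1 m/s; angle = arctan(47.86/11.01) = 77.0° below horizontal.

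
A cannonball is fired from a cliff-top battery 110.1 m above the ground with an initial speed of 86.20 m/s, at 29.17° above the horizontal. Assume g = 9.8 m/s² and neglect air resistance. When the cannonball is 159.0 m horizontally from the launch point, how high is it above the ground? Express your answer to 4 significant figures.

177.0 m

v_x = 86.20 cos 29.17° = 75.268 m/s, v_y0 = 86.20 sin 29.17° = 42.014 m/s.
Time to reach x = 159.0 m: t = x / v_x = 159.0 / 75.268 = 2.1125 s.
y = 110.1 + v_y0 t − ½ g t² = 110.1 + 42.014×2.1125 − 4.900×2.1125² = 177.0 m.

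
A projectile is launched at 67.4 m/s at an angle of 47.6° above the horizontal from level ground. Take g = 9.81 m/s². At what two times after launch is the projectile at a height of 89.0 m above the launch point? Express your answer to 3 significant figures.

2.32 s and 7.83 s

v_y0 = 67.4 sin 47.6° = 49.77 m/s.
Set y = v_y0 t − ½ g t² = 89.0: 4.905 t² − 49.77 t + 89.0 = 0.
t = [49.77 ± √(2477 − 1746)] / 9.81 = (49.77 ± 27.04) / 9.81, giving t = 2.32 s or t = 7.83 s.
So the projectile is at 89.0 m at t = 2.32 s (rising) and t = 7.83 s (falling).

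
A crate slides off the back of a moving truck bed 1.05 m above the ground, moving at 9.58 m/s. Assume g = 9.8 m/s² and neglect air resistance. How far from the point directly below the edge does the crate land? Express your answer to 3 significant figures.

4.43 m

Initial vertical velocity is zero, so the fall time comes from h = ½ g t²: t = √(2 × 1.05 / 9.8) = 0.4629 s.
Horizontal motion is uniform at 9.58 m/s, so x = 9.58 × 0.4629 = 4.43 m.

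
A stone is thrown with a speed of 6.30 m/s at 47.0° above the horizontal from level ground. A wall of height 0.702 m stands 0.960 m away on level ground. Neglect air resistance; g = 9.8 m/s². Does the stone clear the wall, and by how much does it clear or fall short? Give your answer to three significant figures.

Yes — it clears the wall by 0.0829 m.

v_x = 6.30 cos 47.0° = 4.297 m/s; v_y0 = 6.30 sin 47.0° = 4.608 m/s.
Time to reach the wall: t = 0.960 / 4.297 = 0.2234 s.
Height at that point: y = 4.608×0.2234 − 4.900×0.2234² = 0.7849 m.
That is 0.7849 − 0.702 = 0.0829 m above the top of the wall, so the stone clears it.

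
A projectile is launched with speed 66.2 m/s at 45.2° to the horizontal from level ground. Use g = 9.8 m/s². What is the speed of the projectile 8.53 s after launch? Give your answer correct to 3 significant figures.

59.3 m/s

v_x = 66.2 cos 45.2° = 46.65 m/s (constant).
v_y(t) = 66.2 sin 45.2° − g t = 46.97 − 9.8 × 8.53 = -36.62 m/s.
Speed = √(v_x² + v_y²) = √(2176 + 1341) = 59.3 m/s.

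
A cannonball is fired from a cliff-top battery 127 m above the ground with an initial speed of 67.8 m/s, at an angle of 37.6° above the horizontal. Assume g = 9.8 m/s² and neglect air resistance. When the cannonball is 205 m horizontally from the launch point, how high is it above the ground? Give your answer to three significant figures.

v_x = 67.8 cos 37.6° = 53.72 m/s, v_y0 = 67.8 sin 37.6° = 41.37 m/s.
Time to reach x = 205 m: t = x / v_x = 205 / 53.72 = 3.816 s.
y = 127 + v_y0 t − ½ g t² = 127 + 41.37×3.816 − 4.900×3.816² = 214 m.

214 m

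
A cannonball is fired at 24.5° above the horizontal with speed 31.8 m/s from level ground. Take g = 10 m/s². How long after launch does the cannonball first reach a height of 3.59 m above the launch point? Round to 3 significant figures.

0.308 s

v_y0 = 31.8 sin 24.5° = 13.19 m/s.
Set y = v_y0 t − ½ g t² = 3.59: 5.000 t² − 13.19 t + 3.59 = 0.
t = [13.19 ± √(174.0 − 71.80)] / 10 = (13.19 ± 10.11) / 10, giving t = 0.308 s or t = 2.33 s.
The cannonball is on the way up at the first time, so t = 0.308 s.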